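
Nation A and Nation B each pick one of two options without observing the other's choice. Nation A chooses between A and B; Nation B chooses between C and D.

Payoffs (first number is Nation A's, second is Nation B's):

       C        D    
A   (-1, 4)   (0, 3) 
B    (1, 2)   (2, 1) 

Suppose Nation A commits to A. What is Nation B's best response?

Against A, Nation B earns 4 from C and 3 from D.
So C is the best response.

C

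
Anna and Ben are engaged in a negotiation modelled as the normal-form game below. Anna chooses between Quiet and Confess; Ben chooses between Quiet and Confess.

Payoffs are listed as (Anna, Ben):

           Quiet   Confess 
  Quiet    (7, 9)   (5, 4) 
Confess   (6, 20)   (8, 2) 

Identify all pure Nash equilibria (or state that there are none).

(Quiet, Quiet): Anna gets 7 ≥ 6 from Confess, and Ben gets 9 ≥ 4 from Confess — Nash equilibrium.
(Quiet, Confess): Anna prefers Confess (8 > 5); Ben prefers Quiet (9 > 4) — not an equilibrium.
(Confess, Quiet): Anna prefers Quiet (7 > 6) — not an equilibrium.
(Confess, Confess): Ben prefers Quiet (20 > 2) — not an equilibrium.

(Quiet, Quiet)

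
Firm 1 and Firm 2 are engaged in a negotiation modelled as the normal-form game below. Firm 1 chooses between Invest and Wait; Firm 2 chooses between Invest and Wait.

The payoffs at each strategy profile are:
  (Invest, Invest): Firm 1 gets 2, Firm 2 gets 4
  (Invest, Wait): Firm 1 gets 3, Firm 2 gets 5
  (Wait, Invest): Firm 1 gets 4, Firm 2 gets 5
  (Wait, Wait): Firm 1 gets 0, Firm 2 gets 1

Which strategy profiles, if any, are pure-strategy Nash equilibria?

(Invest, Invest): Firm 1 prefers Wait (4 > 2); Firm 2 prefers Wait (5 > 4) — not an equilibrium.
(Invest, Wait): Firm 1 gets 3 ≥ 0 from Wait, and Firm 2 gets 5 ≥ 4 from Invest — Nash equilibrium.
(Wait, Invest): Firm 1 gets 4 ≥ 2 from Invest, and Firm 2 gets 5 ≥ 1 from Wait — Nash equilibrium.
(Wait, Wait): Firm 1 prefers Invest (3 > 0); Firm 2 prefers Invest (5 > 1) — not an equilibrium.

(Invest, Wait) and (Wait, Invest)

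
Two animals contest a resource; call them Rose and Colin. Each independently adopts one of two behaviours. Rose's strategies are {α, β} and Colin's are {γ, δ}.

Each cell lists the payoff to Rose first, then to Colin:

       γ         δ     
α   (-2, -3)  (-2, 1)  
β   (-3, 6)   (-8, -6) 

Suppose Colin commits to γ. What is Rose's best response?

Against γ, Rose earns -2 from α and -3 from β.
So α is the best response.

α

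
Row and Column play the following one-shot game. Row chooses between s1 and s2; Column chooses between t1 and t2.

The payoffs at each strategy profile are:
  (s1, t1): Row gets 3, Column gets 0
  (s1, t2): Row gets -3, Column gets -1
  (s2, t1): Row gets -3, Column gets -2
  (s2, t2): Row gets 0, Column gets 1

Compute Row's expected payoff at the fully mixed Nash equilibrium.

First find q, the probability Column plays t1, from Row's indifference between s1 and s2: 3q − 3(1−q) = −3q, giving q = 1/3.
Since Row is indifferent in equilibrium, Row's expected payoff equals the payoff from either row against (1/3, 2/3). Using s1: 3(1/3) − 3(2/3) = -1.

-1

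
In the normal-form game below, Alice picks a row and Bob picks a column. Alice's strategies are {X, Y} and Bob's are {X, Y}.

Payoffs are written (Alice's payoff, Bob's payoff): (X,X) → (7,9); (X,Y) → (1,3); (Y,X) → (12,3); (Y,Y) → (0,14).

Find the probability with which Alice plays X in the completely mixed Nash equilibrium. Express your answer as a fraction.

11/17

Let p be the probability that Alice plays X. In a completely mixed equilibrium, Bob must be indifferent between X and Y.
Bob's expected payoff from X is 9p + 3(1−p); from Y it is 3p + 14(1−p).
Setting these equal: 6p + 3 = −11p + 14, so p = 11/17.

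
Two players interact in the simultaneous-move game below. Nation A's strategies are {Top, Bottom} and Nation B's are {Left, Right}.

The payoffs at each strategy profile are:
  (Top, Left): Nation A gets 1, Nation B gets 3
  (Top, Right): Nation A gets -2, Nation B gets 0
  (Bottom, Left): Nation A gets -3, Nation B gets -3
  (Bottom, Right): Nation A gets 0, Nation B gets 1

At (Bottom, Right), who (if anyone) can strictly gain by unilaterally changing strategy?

Nation A at (Bottom, Right) earns 0; deviating to Top yields -2 — not better.
Nation B earns 1; deviating to Left yields -3 — not better.
Neither player can strictly improve; the profile is a Nash equilibrium.

Neither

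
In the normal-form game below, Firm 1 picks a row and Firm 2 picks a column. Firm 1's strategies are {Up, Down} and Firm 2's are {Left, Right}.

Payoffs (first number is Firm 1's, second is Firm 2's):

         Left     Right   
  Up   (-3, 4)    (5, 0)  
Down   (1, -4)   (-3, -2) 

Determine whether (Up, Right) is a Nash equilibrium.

No

At (Up, Right), Firm 1 earns 5; switching to Down would give -3, so Firm 1 has no profitable deviation.
Firm 2 earns 0; switching to Left would give 4, so Firm 2 would deviate.
Since at least one player can profitably deviate, this is not a Nash equilibrium.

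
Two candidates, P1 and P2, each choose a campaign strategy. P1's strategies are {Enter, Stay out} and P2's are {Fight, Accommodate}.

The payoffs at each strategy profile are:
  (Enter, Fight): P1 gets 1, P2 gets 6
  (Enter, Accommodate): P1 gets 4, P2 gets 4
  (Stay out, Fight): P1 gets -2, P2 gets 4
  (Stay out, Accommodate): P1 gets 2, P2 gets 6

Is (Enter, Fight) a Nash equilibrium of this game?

At (Enter, Fight), P1 earns 1; switching to Stay out would give -2, so P1 has no profitable deviation.
P2 earns 6; switching to Accommodate would give 4, so P2 has no profitable deviation.
Neither player can gain by a unilateral deviation, so this profile is a Nash equilibrium.

Yes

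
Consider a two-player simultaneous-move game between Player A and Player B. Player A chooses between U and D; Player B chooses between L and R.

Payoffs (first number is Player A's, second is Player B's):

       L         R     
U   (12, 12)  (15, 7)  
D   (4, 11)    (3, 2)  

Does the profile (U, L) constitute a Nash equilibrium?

At (U, L), Player A earns 12; switching to D would give 4, so Player A has no profitable deviation.
Player B earns 12; switching to R would give 7, so Player B has no profitable deviation.
Neither player can gain by a unilateral deviation, so this profile is a Nash equilibrium.

Yes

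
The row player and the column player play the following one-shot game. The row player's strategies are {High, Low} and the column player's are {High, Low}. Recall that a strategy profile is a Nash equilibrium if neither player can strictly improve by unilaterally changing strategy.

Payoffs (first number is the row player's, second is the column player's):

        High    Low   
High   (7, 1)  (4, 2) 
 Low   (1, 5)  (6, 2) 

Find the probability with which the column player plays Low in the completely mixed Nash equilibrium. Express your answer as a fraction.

Let q be the probability that the column player plays High. In a completely mixed equilibrium, the row player must be indifferent between High and Low.
The row player's expected payoff from High is 7q + 4(1−q); from Low it is q + 6(1−q).
Setting these equal: 3q + 4 = −5q + 6, so q = 1/4.
Therefore the column player plays Low with probability 1 − 1/4 = 3/4.

3/4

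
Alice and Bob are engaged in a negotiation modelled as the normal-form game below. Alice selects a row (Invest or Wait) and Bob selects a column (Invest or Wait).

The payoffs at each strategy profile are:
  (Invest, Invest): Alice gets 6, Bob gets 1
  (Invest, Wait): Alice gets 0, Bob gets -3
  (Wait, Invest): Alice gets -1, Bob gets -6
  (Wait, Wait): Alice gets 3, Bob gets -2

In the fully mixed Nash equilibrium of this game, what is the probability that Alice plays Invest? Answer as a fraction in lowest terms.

Let p be the probability that Alice plays Invest. In a completely mixed equilibrium, Bob must be indifferent between Invest and Wait.
Bob's expected payoff from Invest is p − 6(1−p); from Wait it is −3p − 2(1−p).
Setting these equal: 7p − 6 = −p − 2, so p = 1/2.

1/2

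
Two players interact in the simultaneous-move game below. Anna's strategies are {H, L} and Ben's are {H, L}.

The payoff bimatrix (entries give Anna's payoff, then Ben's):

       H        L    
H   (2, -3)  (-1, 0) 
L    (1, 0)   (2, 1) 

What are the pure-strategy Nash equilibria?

(L, L)

(H, H): Ben prefers L (0 > -3) — not an equilibrium.
(H, L): Anna prefers L (2 > -1) — not an equilibrium.
(L, H): Anna prefers H (2 > 1); Ben prefers L (1 > 0) — not an equilibrium.
(L, L): Anna gets 2 ≥ -1 from H, and Ben gets 1 ≥ 0 from H — Nash equilibrium.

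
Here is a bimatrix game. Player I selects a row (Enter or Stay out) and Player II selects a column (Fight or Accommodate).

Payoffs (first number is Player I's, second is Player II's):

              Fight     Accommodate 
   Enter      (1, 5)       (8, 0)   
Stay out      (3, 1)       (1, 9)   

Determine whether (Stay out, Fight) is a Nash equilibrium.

At (Stay out, Fight), Player I earns 3; switching to Enter would give 1, so Player I has no profitable deviation.
Player II earns 1; switching to Accommodate would give 9, so Player II would deviate.
Since at least one player can profitably deviate, this is not a Nash equilibrium.

No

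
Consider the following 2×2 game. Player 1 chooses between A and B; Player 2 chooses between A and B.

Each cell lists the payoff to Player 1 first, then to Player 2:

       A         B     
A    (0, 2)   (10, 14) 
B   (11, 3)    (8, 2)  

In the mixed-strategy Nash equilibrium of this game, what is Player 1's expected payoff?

First find y, the probability Player 2 plays A, from Player 1's indifference between A and B: 10(1−y) = 11y + 8(1−y), giving y = 2/13.
Since Player 1 is indifferent in equilibrium, Player 1's expected payoff equals the payoff from either row against (2/13, 11/13). Using A: 10(11/13) = 110/13.

110/13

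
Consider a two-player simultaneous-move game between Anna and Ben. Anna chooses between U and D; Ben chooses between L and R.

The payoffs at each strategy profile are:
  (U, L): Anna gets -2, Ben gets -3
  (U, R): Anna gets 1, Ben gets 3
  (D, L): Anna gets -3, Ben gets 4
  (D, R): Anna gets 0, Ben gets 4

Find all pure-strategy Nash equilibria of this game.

(U, L): Ben prefers R (3 > -3) — not an equilibrium.
(U, R): Anna gets 1 ≥ 0 from D, and Ben gets 3 ≥ -3 from L — Nash equilibrium.
(D, L): Anna prefers U (-2 > -3) — not an equilibrium.
(D, R): Anna prefers U (1 > 0) — not an equilibrium.

(U, R)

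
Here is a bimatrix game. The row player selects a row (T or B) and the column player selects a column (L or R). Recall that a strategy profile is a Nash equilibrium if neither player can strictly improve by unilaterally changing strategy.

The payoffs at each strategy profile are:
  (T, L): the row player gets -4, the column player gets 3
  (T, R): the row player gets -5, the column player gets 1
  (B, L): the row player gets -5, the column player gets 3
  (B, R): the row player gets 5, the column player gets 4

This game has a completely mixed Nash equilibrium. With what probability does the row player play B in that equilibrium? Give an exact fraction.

2/3

Let r be the probability that the row player plays T. In a completely mixed equilibrium, the column player must be indifferent between L and R.
The column player's expected payoff from L is 3r + 3(1−r); from R it is r + 4(1−r).
Setting these equal: 3 = −3r + 4, so r = 1/3.
Therefore the row player plays B with probability 1 − 1/3 = 2/3.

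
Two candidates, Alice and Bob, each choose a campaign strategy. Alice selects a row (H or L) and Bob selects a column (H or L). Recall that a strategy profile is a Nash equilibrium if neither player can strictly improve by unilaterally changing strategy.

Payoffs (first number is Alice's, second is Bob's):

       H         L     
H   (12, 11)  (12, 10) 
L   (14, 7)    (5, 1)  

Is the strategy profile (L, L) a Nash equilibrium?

No

At (L, L), Alice earns 5; switching to H would give 12, so Alice would deviate.
Bob earns 1; switching to H would give 7, so Bob would deviate.
Since at least one player can profitably deviate, this is not a Nash equilibrium.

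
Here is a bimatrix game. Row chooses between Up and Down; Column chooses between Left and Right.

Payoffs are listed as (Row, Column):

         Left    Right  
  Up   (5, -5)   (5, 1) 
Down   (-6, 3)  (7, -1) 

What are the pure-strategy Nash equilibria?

none

(Up, Left): Column prefers Right (1 > -5) — not an equilibrium.
(Up, Right): Row prefers Down (7 > 5) — not an equilibrium.
(Down, Left): Row prefers Up (5 > -6) — not an equilibrium.
(Down, Right): Column prefers Left (3 > -1) — not an equilibrium.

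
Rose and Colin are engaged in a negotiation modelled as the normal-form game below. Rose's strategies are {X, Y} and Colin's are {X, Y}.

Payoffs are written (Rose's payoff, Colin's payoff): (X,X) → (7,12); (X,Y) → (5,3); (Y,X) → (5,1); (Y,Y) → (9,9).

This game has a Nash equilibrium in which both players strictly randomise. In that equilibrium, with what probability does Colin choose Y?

Let c be the probability that Colin plays X. In a completely mixed equilibrium, Rose must be indifferent between X and Y.
Rose's expected payoff from X is 7c + 5(1−c); from Y it is 5c + 9(1−c).
Setting these equal: 2c + 5 = −4c + 9, so c = 2/3.
Therefore Colin plays Y with probability 1 − 2/3 = 1/3.

1/3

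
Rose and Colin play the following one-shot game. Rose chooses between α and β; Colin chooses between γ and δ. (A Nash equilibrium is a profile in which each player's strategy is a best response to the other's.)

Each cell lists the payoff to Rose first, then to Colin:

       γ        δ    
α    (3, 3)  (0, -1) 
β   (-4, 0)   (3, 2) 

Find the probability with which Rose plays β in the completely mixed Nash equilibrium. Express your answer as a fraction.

2/3

Let x be the probability that Rose plays α. In a completely mixed equilibrium, Colin must be indifferent between γ and δ.
Colin's expected payoff from γ is 3x; from δ it is −x + 2(1−x).
Setting these equal: 3x = −3x + 2, so x = 1/3.
Therefore Rose plays β with probability 1 − 1/3 = 2/3.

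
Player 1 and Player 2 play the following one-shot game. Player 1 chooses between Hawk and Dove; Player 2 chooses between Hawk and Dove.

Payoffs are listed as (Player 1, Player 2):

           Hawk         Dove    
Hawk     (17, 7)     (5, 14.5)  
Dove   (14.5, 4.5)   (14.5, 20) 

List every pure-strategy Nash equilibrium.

(Dove, Dove)

(Hawk, Hawk): Player 2 prefers Dove (14.5 > 7) — not an equilibrium.
(Hawk, Dove): Player 1 prefers Dove (14.5 > 5) — not an equilibrium.
(Dove, Hawk): Player 1 prefers Hawk (17 > 14.5); Player 2 prefers Dove (20 > 4.5) — not an equilibrium.
(Dove, Dove): Player 1 gets 14.5 ≥ 5 from Hawk, and Player 2 gets 20 ≥ 4.5 from Hawk — Nash equilibrium.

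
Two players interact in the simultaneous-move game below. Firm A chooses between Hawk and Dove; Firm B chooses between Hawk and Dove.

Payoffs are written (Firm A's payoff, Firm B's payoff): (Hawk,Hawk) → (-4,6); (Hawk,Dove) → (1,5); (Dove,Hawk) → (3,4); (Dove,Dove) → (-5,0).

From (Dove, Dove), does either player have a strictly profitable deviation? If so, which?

Firm A at (Dove, Dove) earns -5; deviating to Hawk yields 1 — a strict improvement.
Firm B earns 0; deviating to Hawk yields 4 — a strict improvement.
Both Firm A and Firm B have strictly profitable deviations.

Both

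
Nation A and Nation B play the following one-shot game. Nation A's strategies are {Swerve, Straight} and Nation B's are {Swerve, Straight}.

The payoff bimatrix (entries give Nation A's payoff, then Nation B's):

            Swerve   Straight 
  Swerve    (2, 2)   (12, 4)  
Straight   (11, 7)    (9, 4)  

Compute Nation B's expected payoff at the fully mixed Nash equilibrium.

4

First find p, the probability Nation A plays Swerve, from Nation B's indifference between Swerve and Straight: 2p + 7(1−p) = 4p + 4(1−p), giving p = 3/5.
Since Nation B is indifferent in equilibrium, Nation B's expected payoff equals the payoff from either column against (3/5, 2/5). Using Swerve: 2(3/5) + 7(2/5) = 4.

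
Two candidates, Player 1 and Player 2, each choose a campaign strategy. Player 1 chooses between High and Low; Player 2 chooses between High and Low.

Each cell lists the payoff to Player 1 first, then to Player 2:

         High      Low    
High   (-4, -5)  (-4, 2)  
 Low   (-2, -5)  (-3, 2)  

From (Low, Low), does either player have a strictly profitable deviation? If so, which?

Neither

Player 1 at (Low, Low) earns -3; deviating to High yields -4 — not better.
Player 2 earns 2; deviating to High yields -5 — not better.
Neither player can strictly improve; the profile is a Nash equilibrium.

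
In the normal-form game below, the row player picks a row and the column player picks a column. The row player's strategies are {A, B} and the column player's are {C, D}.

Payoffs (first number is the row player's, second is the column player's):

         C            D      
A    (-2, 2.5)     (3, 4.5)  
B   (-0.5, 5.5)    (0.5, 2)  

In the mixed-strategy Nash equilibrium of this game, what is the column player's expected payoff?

79/22

First find x, the probability the row player plays A, from the column player's indifference between C and D: 2.5x + 5.5(1−x) = 4.5x + 2(1−x), giving x = 7/11.
Since the column player is indifferent in equilibrium, the column player's expected payoff equals the payoff from either column against (7/11, 4/11). Using C: 2.5(7/11) + 5.5(4/11) = 79/22.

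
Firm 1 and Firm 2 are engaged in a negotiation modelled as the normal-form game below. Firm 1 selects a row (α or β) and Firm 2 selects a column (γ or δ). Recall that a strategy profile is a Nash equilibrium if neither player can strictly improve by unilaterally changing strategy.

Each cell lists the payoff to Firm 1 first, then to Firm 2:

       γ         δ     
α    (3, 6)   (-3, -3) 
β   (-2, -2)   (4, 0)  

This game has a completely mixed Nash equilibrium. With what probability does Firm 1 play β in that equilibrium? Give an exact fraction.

Let x be the probability that Firm 1 plays α. In a completely mixed equilibrium, Firm 2 must be indifferent between γ and δ.
Firm 2's expected payoff from γ is 6x − 2(1−x); from δ it is −3x.
Setting these equal: 8x − 2 = −3x, so x = 2/11.
Therefore Firm 1 plays β with probability 1 − 2/11 = 9/11.

9/11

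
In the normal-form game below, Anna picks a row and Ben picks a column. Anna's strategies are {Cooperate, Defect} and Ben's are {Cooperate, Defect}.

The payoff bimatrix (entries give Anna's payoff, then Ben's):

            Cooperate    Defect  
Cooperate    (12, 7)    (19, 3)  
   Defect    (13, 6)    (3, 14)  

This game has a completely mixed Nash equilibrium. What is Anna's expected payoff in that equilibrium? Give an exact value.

First find y, the probability Ben plays Cooperate, from Anna's indifference between Cooperate and Defect: 12y + 19(1−y) = 13y + 3(1−y), giving y = 16/17.
Since Anna is indifferent in equilibrium, Anna's expected payoff equals the payoff from either row against (16/17, 1/17). Using Cooperate: 12(16/17) + 19(1/17) = 211/17.

211/17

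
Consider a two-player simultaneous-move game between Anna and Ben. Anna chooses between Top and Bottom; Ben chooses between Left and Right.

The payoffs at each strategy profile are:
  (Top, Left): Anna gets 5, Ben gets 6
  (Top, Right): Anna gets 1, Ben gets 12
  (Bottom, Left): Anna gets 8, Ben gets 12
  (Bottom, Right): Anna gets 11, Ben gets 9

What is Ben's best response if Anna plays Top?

Right

Against Top, Ben earns 6 from Left and 12 from Right.
So Right is the best response.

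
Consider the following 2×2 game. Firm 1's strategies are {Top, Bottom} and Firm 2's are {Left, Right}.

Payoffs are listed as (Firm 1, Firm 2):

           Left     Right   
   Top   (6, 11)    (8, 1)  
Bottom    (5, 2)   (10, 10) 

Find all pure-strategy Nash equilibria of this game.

(Top, Left) and (Bottom, Right)

(Top, Left): Firm 1 gets 6 ≥ 5 from Bottom, and Firm 2 gets 11 ≥ 1 from Right — Nash equilibrium.
(Top, Right): Firm 1 prefers Bottom (10 > 8); Firm 2 prefers Left (11 > 1) — not an equilibrium.
(Bottom, Left): Firm 1 prefers Top (6 > 5); Firm 2 prefers Right (10 > 2) — not an equilibrium.
(Bottom, Right): Firm 1 gets 10 ≥ 8 from Top, and Firm 2 gets 10 ≥ 2 from Left — Nash equilibrium.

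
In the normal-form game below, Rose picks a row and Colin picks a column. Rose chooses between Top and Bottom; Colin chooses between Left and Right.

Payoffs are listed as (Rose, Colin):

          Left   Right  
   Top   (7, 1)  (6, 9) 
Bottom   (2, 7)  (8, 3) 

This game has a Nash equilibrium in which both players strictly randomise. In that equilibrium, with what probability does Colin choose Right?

5/7

Let q be the probability that Colin plays Left. In a completely mixed equilibrium, Rose must be indifferent between Top and Bottom.
Rose's expected payoff from Top is 7q + 6(1−q); from Bottom it is 2q + 8(1−q).
Setting these equal: q + 6 = −6q + 8, so q = 2/7.
Therefore Colin plays Right with probability 1 − 2/7 = 5/7.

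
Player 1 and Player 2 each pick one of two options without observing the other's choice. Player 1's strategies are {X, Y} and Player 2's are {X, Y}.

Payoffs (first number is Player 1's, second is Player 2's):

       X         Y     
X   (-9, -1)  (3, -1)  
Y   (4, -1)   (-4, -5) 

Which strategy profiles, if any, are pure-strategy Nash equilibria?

(X, X): Player 1 prefers Y (4 > -9) — not an equilibrium.
(X, Y): Player 1 gets 3 ≥ -4 from Y, and Player 2 gets -1 ≥ -1 from X — Nash equilibrium.
(Y, X): Player 1 gets 4 ≥ -9 from X, and Player 2 gets -1 ≥ -5 from Y — Nash equilibrium.
(Y, Y): Player 1 prefers X (3 > -4); Player 2 prefers X (-1 > -5) — not an equilibrium.

(X, Y) and (Y, X)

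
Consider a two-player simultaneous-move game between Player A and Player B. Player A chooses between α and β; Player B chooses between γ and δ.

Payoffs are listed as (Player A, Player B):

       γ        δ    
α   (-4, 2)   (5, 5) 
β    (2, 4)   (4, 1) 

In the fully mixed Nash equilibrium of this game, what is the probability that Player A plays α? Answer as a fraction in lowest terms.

Let r be the probability that Player A plays α. In a completely mixed equilibrium, Player B must be indifferent between γ and δ.
Player B's expected payoff from γ is 2r + 4(1−r); from δ it is 5r + (1−r).
Setting these equal: −2r + 4 = 4r + 1, so r = 1/2.

1/2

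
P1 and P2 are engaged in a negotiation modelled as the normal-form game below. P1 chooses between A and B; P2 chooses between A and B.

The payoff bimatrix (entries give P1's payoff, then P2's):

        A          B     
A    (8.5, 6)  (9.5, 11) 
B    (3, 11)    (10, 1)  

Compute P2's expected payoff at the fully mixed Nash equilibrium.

23/3

First find p, the probability P1 plays A, from P2's indifference between A and B: 6p + 11(1−p) = 11p + (1−p), giving p = 2/3.
Since P2 is indifferent in equilibrium, P2's expected payoff equals the payoff from either column against (2/3, 1/3). Using A: 6(2/3) + 11(1/3) = 23/3.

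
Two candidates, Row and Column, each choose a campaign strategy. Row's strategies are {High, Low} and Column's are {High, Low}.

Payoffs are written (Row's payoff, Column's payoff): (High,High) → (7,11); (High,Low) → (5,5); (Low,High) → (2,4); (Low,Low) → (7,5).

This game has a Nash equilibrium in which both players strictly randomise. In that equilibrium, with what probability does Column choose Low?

5/7

Let c be the probability that Column plays High. In a completely mixed equilibrium, Row must be indifferent between High and Low.
Row's expected payoff from High is 7c + 5(1−c); from Low it is 2c + 7(1−c).
Setting these equal: 2c + 5 = −5c + 7, so c = 2/7.
Therefore Column plays Low with probability 1 − 2/7 = 5/7.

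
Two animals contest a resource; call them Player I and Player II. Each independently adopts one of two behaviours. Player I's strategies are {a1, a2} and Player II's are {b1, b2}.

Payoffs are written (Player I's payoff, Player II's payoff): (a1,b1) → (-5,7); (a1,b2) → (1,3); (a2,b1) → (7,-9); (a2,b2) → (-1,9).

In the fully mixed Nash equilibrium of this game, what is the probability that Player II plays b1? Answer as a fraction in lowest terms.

Let c be the probability that Player II plays b1. In a completely mixed equilibrium, Player I must be indifferent between a1 and a2.
Player I's expected payoff from a1 is −5c + (1−c); from a2 it is 7c − (1−c).
Setting these equal: −6c + 1 = 8c − 1, so c = 1/7.

1/7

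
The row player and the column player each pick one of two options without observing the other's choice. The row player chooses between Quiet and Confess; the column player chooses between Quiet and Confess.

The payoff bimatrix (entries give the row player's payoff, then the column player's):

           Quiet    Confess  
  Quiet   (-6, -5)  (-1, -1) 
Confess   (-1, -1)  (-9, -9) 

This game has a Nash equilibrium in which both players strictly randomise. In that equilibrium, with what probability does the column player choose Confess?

Let q be the probability that the column player plays Quiet. In a completely mixed equilibrium, the row player must be indifferent between Quiet and Confess.
The row player's expected payoff from Quiet is −6q − (1−q); from Confess it is −q − 9(1−q).
Setting these equal: −5q − 1 = 8q − 9, so q = 8/13.
Therefore the column player plays Confess with probability 1 − 8/13 = 5/13.

5/13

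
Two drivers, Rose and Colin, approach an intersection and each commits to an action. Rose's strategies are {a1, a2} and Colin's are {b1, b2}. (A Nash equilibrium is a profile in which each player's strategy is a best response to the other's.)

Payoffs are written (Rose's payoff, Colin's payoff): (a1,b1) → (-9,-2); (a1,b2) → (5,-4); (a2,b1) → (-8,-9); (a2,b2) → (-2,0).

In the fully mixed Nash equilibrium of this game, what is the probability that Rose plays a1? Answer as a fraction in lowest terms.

Let r be the probability that Rose plays a1. In a completely mixed equilibrium, Colin must be indifferent between b1 and b2.
Colin's expected payoff from b1 is −2r − 9(1−r); from b2 it is −4r.
Setting these equal: 7r − 9 = −4r, so r = 9/11.

9/11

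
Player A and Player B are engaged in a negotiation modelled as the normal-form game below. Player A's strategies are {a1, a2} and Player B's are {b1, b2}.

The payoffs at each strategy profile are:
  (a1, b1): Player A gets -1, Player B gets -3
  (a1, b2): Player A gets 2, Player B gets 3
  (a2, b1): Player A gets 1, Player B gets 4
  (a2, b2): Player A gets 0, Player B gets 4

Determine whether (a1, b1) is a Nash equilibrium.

At (a1, b1), Player A earns -1; switching to a2 would give 1, so Player A would deviate.
Player B earns -3; switching to b2 would give 3, so Player B would deviate.
Since at least one player can profitably deviate, this is not a Nash equilibrium.

No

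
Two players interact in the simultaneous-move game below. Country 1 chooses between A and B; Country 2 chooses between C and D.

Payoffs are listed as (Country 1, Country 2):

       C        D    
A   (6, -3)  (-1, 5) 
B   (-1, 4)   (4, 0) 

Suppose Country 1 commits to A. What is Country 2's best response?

D

Against A, Country 2 earns -3 from C and 5 from D.
So D is the best response.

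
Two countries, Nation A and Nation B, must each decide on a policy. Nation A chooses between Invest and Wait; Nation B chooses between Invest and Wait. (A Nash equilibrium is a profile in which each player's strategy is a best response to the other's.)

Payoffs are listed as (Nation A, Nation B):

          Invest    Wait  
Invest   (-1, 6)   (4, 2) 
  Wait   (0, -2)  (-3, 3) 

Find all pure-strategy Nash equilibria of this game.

none

(Invest, Invest): Nation A prefers Wait (0 > -1) — not an equilibrium.
(Invest, Wait): Nation B prefers Invest (6 > 2) — not an equilibrium.
(Wait, Invest): Nation B prefers Wait (3 > -2) — not an equilibrium.
(Wait, Wait): Nation A prefers Invest (4 > -3) — not an equilibrium.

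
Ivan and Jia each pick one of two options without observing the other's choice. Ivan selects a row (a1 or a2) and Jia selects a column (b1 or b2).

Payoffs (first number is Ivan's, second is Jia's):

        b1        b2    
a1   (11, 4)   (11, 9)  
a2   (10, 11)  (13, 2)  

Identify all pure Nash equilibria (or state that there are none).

(a1, b1): Jia prefers b2 (9 > 4) — not an equilibrium.
(a1, b2): Ivan prefers a2 (13 > 11) — not an equilibrium.
(a2, b1): Ivan prefers a1 (11 > 10) — not an equilibrium.
(a2, b2): Jia prefers b1 (11 > 2) — not an equilibrium.

none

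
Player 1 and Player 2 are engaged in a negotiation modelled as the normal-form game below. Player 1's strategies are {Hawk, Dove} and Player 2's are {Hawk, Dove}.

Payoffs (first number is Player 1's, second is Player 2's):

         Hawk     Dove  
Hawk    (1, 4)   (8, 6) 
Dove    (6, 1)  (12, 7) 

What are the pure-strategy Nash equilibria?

(Dove, Dove)

(Hawk, Hawk): Player 1 prefers Dove (6 > 1); Player 2 prefers Dove (6 > 4) — not an equilibrium.
(Hawk, Dove): Player 1 prefers Dove (12 > 8) — not an equilibrium.
(Dove, Hawk): Player 2 prefers Dove (7 > 1) — not an equilibrium.
(Dove, Dove): Player 1 gets 12 ≥ 8 from Hawk, and Player 2 gets 7 ≥ 1 from Hawk — Nash equilibrium.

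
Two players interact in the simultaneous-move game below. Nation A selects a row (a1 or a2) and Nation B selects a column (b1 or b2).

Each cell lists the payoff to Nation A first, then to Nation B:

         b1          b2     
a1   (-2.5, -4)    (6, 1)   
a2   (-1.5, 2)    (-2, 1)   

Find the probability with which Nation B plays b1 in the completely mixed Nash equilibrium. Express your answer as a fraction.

Let c be the probability that Nation B plays b1. In a completely mixed equilibrium, Nation A must be indifferent between a1 and a2.
Nation A's expected payoff from a1 is −2.5c + 6(1−c); from a2 it is −1.5c − 2(1−c).
Setting these equal: −8.5c + 6 = 0.5c − 2, so c = 8/9.

8/9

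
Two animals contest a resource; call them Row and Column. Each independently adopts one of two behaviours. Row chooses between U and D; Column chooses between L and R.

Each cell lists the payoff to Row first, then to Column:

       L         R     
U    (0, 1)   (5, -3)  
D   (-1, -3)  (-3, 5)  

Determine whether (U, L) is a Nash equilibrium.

At (U, L), Row earns 0; switching to D would give -1, so Row has no profitable deviation.
Column earns 1; switching to R would give -3, so Column has no profitable deviation.
Neither player can gain by a unilateral deviation, so this profile is a Nash equilibrium.

Yes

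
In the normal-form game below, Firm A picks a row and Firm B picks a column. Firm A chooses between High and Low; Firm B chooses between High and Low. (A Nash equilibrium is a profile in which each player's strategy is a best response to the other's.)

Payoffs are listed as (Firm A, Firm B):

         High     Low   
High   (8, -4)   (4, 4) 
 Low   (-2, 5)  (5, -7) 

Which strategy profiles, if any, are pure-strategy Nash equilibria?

none

(High, High): Firm B prefers Low (4 > -4) — not an equilibrium.
(High, Low): Firm A prefers Low (5 > 4) — not an equilibrium.
(Low, High): Firm A prefers High (8 > -2) — not an equilibrium.
(Low, Low): Firm B prefers High (5 > -7) — not an equilibrium.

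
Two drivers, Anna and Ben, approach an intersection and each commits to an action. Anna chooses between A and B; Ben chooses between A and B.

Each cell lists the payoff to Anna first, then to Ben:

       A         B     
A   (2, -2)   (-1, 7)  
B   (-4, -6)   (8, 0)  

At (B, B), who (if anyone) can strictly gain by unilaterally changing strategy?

Neither

Anna at (B, B) earns 8; deviating to A yields -1 — not better.
Ben earns 0; deviating to A yields -6 — not better.
Neither player can strictly improve; the profile is a Nash equilibrium.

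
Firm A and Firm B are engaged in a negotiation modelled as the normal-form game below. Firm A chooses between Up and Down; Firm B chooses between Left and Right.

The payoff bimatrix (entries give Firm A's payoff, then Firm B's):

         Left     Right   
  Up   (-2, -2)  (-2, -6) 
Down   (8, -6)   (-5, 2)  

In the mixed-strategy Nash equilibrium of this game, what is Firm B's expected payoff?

First find x, the probability Firm A plays Up, from Firm B's indifference between Left and Right: −2x − 6(1−x) = −6x + 2(1−x), giving x = 2/3.
Since Firm B is indifferent in equilibrium, Firm B's expected payoff equals the payoff from either column against (2/3, 1/3). Using Left: −2(2/3) − 6(1/3) = -10/3.

-10/3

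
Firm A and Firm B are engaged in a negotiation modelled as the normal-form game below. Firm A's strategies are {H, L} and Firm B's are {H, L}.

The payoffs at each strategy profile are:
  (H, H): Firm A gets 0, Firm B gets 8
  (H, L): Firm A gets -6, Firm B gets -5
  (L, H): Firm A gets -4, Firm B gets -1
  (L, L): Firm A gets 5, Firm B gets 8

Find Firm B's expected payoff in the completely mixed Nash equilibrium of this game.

First find x, the probability Firm A plays H, from Firm B's indifference between H and L: 8x − (1−x) = −5x + 8(1−x), giving x = 9/22.
Since Firm B is indifferent in equilibrium, Firm B's expected payoff equals the payoff from either column against (9/22, 13/22). Using H: 8(9/22) − (13/22) = 59/22.

59/22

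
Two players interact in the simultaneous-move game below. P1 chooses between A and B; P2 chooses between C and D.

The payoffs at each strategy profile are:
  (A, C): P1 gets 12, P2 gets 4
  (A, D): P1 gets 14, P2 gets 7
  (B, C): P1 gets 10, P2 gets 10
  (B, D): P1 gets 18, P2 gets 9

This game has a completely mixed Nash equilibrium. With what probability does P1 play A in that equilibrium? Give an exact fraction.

1/4

Let p be the probability that P1 plays A. In a completely mixed equilibrium, P2 must be indifferent between C and D.
P2's expected payoff from C is 4p + 10(1−p); from D it is 7p + 9(1−p).
Setting these equal: −6p + 10 = −2p + 9, so p = 1/4.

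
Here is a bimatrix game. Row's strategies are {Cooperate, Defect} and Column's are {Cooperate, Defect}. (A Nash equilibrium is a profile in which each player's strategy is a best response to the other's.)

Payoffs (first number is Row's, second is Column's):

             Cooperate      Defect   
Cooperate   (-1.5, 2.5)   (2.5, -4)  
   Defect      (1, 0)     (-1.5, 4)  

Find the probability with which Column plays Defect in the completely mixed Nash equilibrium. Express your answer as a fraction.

Let c be the probability that Column plays Cooperate. In a completely mixed equilibrium, Row must be indifferent between Cooperate and Defect.
Row's expected payoff from Cooperate is −1.5c + 2.5(1−c); from Defect it is c − 1.5(1−c).
Setting these equal: −4c + 2.5 = 2.5c − 1.5, so c = 8/13.
Therefore Column plays Defect with probability 1 − 8/13 = 5/13.

5/13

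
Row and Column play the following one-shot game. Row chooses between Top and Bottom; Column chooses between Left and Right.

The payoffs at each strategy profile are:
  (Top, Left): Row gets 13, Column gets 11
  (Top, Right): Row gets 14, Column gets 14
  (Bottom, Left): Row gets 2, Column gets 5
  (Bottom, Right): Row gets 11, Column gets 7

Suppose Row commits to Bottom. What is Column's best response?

Against Bottom, Column earns 5 from Left and 7 from Right.
So Right is the best response.

Right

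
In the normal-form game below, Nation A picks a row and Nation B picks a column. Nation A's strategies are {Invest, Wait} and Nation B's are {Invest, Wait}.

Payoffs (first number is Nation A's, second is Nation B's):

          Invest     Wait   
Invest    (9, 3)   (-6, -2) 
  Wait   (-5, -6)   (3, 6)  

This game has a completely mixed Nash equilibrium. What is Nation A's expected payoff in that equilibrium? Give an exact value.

-3/23

First find y, the probability Nation B plays Invest, from Nation A's indifference between Invest and Wait: 9y − 6(1−y) = −5y + 3(1−y), giving y = 9/23.
Since Nation A is indifferent in equilibrium, Nation A's expected payoff equals the payoff from either row against (9/23, 14/23). Using Invest: 9(9/23) − 6(14/23) = -3/23.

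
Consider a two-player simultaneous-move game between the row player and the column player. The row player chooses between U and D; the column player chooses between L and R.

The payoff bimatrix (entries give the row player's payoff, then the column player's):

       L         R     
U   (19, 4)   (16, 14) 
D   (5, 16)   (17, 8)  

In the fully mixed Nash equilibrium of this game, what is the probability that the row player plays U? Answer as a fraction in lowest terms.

Let x be the probability that the row player plays U. In a completely mixed equilibrium, the column player must be indifferent between L and R.
The column player's expected payoff from L is 4x + 16(1−x); from R it is 14x + 8(1−x).
Setting these equal: −12x + 16 = 6x + 8, so x = 4/9.

4/9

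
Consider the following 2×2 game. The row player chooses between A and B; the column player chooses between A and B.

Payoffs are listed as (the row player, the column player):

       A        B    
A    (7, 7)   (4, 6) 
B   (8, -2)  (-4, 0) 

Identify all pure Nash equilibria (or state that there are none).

(A, A): the row player prefers B (8 > 7) — not an equilibrium.
(A, B): the column player prefers A (7 > 6) — not an equilibrium.
(B, A): the column player prefers B (0 > -2) — not an equilibrium.
(B, B): the row player prefers A (4 > -4) — not an equilibrium.

none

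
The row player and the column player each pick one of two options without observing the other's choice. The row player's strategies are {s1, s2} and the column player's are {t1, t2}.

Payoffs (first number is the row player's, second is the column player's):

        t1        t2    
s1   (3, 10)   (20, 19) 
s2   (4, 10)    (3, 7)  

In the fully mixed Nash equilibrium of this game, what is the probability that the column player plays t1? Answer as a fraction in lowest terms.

Let y be the probability that the column player plays t1. In a completely mixed equilibrium, the row player must be indifferent between s1 and s2.
The row player's expected payoff from s1 is 3y + 20(1−y); from s2 it is 4y + 3(1−y).
Setting these equal: −17y + 20 = y + 3, so y = 17/18.

17/18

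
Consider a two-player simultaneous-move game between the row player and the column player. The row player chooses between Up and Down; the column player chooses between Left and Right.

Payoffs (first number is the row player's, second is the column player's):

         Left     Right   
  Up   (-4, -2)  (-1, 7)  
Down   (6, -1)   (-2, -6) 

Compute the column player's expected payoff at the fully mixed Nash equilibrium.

-19/14

First find p, the probability the row player plays Up, from the column player's indifference between Left and Right: −2p − (1−p) = 7p − 6(1−p), giving p = 5/14.
Since the column player is indifferent in equilibrium, the column player's expected payoff equals the payoff from either column against (5/14, 9/14). Using Left: −2(5/14) − (9/14) = -19/14.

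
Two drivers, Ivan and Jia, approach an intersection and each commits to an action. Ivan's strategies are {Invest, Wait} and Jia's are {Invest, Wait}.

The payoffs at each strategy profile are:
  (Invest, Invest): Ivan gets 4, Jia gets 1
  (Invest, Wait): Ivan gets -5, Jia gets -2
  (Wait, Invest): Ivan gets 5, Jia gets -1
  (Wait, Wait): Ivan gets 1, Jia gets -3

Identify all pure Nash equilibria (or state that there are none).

(Wait, Invest)

(Invest, Invest): Ivan prefers Wait (5 > 4) — not an equilibrium.
(Invest, Wait): Ivan prefers Wait (1 > -5); Jia prefers Invest (1 > -2) — not an equilibrium.
(Wait, Invest): Ivan gets 5 ≥ 4 from Invest, and Jia gets -1 ≥ -3 from Wait — Nash equilibrium.
(Wait, Wait): Jia prefers Invest (-1 > -3) — not an equilibrium.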